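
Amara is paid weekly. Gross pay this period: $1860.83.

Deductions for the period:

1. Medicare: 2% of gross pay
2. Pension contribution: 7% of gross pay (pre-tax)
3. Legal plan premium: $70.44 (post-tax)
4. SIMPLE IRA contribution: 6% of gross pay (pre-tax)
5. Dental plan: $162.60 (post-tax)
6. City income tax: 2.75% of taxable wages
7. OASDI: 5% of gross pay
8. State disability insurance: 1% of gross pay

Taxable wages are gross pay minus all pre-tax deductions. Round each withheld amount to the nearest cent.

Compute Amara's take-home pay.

$1192.49

Pension contribution: $1860.83 × 0.07 = $130.26
SIMPLE IRA contribution: $1860.83 × 0.06 = $111.65
Pre-tax total = $130.26 + $111.65 = $241.91
Taxable wages = $1860.83 − $241.91 = $1618.92
City income tax: $1618.92 × 0.0275 = $44.52
Medicare: $1860.83 × 0.02 = $37.22
OASDI: $1860.83 × 0.05 = $93.04
State disability insurance: $1860.83 × 0.01 = $18.61
Dental plan: $162.60
Legal plan premium: $70.44
Total deductions = $130.26 + $111.65 + $44.52 + $37.22 + $93.04 + $18.61 + $162.60 + $70.44 = $668.34
Net pay = $1860.83 − $668.34 = $1192.49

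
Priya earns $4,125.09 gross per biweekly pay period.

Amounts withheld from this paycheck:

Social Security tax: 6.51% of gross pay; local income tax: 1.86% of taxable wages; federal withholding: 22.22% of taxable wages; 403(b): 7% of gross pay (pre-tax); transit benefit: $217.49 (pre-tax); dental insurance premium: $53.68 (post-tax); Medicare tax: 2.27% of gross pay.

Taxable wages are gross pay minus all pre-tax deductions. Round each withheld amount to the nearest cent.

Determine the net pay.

Transit benefit: $217.49
403(b): $4,125.09 × 0.07 = $288.76
Pre-tax total = $217.49 + $288.76 = $506.25
Taxable wages = $4,125.09 − $506.25 = $3,618.84
Local income tax: $3,618.84 × 0.0186 = $67.31
Federal withholding: $3,618.84 × 0.2222 = $804.11
Social Security tax: $4,125.09 × 0.0651 = $268.54
Medicare tax: $4,125.09 × 0.0227 = $93.64
Dental insurance premium: $53.68
Total deductions = $217.49 + $288.76 + $67.31 + $804.11 + $268.54 + $93.64 + $53.68 = $1,793.53
Net pay = $4,125.09 − $1,793.53 = $2,331.56

$2,331.56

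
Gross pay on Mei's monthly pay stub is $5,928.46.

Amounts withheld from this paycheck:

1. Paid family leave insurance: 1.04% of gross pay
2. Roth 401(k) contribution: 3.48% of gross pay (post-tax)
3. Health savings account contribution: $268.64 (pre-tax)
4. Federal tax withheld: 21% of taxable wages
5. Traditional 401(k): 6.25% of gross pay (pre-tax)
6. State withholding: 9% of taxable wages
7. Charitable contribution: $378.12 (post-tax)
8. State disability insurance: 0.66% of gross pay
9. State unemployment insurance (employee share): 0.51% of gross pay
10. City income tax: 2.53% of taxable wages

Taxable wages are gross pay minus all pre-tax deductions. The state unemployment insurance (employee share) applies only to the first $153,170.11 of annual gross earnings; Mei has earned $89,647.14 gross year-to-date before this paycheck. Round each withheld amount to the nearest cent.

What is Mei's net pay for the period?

$2,853.22

Health savings account contribution: $268.64
Traditional 401(k): $5,928.46 × 0.0625 = $370.53
Pre-tax total = $268.64 + $370.53 = $639.17
Taxable wages = $5,928.46 − $639.17 = $5,289.29
State withholding: $5,289.29 × 0.09 = $476.04
City income tax: $5,289.29 × 0.0253 = $133.82
Federal tax withheld: $5,289.29 × 0.21 = $1,110.75
State disability insurance: $5,928.46 × 0.0066 = $39.13
State unemployment insurance (employee share): cap not yet reached, full $5,928.46 is subject → $5,928.46 × 0.0051 = $30.24
Paid family leave insurance: $5,928.46 × 0.0104 = $61.66
Charitable contribution: $378.12
Roth 401(k) contribution: $5,928.46 × 0.0348 = $206.31
Total deductions = $268.64 + $370.53 + $476.04 + $133.82 + $1,110.75 + $39.13 + $30.24 + $61.66 + $378.12 + $206.31 = $3,075.24
Net pay = $5,928.46 − $3,075.24 = $2,853.22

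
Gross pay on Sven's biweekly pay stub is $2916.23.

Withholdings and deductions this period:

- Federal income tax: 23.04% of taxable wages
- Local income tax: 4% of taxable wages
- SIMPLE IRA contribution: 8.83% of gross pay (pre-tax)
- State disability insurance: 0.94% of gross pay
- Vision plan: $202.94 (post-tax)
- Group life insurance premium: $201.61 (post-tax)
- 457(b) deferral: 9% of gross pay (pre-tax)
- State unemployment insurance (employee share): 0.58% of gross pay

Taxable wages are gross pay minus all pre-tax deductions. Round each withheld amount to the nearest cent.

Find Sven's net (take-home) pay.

SIMPLE IRA contribution: $2916.23 × 0.0883 = $257.50
457(b) deferral: $2916.23 × 0.09 = $262.46
Pre-tax total = $257.50 + $262.46 = $519.96
Taxable wages = $2916.23 − $519.96 = $2396.27
Local income tax: $2396.27 × 0.04 = $95.85
Federal income tax: $2396.27 × 0.2304 = $552.10
State unemployment insurance (employee share): $2916.23 × 0.0058 = $16.91
State disability insurance: $2916.23 × 0.0094 = $27.41
Vision plan: $202.94
Group life insurance premium: $201.61
Total deductions = $257.50 + $262.46 + $95.85 + $552.10 + $16.91 + $27.41 + $202.94 + $201.61 = $1616.78
Net pay = $2916.23 − $1616.78 = $1299.45

$1299.45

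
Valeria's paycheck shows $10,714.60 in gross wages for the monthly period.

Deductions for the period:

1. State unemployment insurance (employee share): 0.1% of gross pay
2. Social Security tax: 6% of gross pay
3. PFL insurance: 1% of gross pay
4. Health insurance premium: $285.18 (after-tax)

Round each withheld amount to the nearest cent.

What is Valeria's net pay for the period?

$9,668.68

State unemployment insurance (employee share): $10,714.60 × 0.001 = $10.71
Social Security tax: $10,714.60 × 0.06 = $642.88
PFL insurance: $10,714.60 × 0.01 = $107.15
Health insurance premium: $285.18
Total deductions = $10.71 + $642.88 + $107.15 + $285.18 = $1,045.92
Net pay = $10,714.60 − $1,045.92 = $9,668.68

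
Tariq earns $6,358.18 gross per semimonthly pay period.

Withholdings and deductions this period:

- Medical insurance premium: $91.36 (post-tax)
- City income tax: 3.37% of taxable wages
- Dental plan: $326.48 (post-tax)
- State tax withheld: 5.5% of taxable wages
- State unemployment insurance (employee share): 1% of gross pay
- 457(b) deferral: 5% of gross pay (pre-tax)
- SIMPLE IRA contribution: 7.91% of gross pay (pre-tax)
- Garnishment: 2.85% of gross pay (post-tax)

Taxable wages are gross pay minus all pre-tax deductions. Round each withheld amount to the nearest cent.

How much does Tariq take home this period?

$4,383.55

SIMPLE IRA contribution: $6,358.18 × 0.0791 = $502.93
457(b) deferral: $6,358.18 × 0.05 = $317.91
Pre-tax total = $502.93 + $317.91 = $820.84
Taxable wages = $6,358.18 − $820.84 = $5,537.34
City income tax: $5,537.34 × 0.0337 = $186.61
State tax withheld: $5,537.34 × 0.055 = $304.55
State unemployment insurance (employee share): $6,358.18 × 0.01 = $63.58
Garnishment: $6,358.18 × 0.0285 = $181.21
Dental plan: $326.48
Medical insurance premium: $91.36
Total deductions = $502.93 + $317.91 + $186.61 + $304.55 + $63.58 + $181.21 + $326.48 + $91.36 = $1,974.63
Net pay = $6,358.18 − $1,974.63 = $4,383.55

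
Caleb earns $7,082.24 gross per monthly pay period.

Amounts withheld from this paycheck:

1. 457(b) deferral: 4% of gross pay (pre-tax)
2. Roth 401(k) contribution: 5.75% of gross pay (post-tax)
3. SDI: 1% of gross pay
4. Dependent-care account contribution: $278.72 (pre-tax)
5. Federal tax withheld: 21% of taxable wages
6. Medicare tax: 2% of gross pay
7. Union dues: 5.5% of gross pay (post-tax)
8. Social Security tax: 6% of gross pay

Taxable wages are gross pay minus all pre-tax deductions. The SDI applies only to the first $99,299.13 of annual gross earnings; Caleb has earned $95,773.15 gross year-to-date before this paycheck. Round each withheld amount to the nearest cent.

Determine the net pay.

457(b) deferral: $7,082.24 × 0.04 = $283.29
Dependent-care account contribution: $278.72
Pre-tax total = $283.29 + $278.72 = $562.01
Taxable wages = $7,082.24 − $562.01 = $6,520.23
Federal tax withheld: $6,520.23 × 0.21 = $1,369.25
Social Security tax: $7,082.24 × 0.06 = $424.93
SDI: only $99,299.13 − $95,773.15 = $3,525.98 of this check is subject → $3,525.98 × 0.01 = $35.26
Medicare tax: $7,082.24 × 0.02 = $141.64
Roth 401(k) contribution: $7,082.24 × 0.0575 = $407.23
Union dues: $7,082.24 × 0.055 = $389.52
Total deductions = $283.29 + $278.72 + $1,369.25 + $424.93 + $35.26 + $141.64 + $407.23 + $389.52 = $3,329.84
Net pay = $7,082.24 − $3,329.84 = $3,752.40

$3,752.40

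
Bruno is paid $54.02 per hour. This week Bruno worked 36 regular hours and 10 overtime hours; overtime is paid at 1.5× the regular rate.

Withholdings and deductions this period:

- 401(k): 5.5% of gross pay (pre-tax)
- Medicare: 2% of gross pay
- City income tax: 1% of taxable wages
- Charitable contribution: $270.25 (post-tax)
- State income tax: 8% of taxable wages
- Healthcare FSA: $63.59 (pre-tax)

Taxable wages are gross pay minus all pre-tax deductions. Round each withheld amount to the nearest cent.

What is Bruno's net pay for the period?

$1,985.96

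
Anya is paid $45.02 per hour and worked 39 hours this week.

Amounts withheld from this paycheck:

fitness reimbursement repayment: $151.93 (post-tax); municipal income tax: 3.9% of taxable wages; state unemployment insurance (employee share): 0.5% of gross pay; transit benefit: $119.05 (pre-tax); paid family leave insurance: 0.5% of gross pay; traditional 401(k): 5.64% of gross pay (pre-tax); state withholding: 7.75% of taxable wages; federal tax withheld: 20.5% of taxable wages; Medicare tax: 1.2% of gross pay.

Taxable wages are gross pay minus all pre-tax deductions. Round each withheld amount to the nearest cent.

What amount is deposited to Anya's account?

$852.77

Gross pay: 39 × $45.02 = $1,755.78
Transit benefit: $119.05
Traditional 401(k): $1,755.78 × 0.0564 = $99.03
Pre-tax total = $119.05 + $99.03 = $218.08
Taxable wages = $1,755.78 − $218.08 = $1,537.70
State withholding: $1,537.70 × 0.0775 = $119.17
Federal tax withheld: $1,537.70 × 0.205 = $315.23
Municipal income tax: $1,537.70 × 0.039 = $59.97
Medicare tax: $1,755.78 × 0.012 = $21.07
Paid family leave insurance: $1,755.78 × 0.005 = $8.78
State unemployment insurance (employee share): $1,755.78 × 0.005 = $8.78
Fitness reimbursement repayment: $151.93
Total deductions = $119.05 + $99.03 + $119.17 + $315.23 + $59.97 + $21.07 + $8.78 + $8.78 + $151.93 = $903.01
Net pay = $1,755.78 − $903.01 = $852.77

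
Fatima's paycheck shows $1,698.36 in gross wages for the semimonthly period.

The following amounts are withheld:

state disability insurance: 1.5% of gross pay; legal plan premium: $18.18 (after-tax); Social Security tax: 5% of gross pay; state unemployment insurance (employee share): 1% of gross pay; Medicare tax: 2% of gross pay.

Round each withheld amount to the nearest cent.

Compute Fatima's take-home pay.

State disability insurance: $1,698.36 × 0.015 = $25.48
State unemployment insurance (employee share): $1,698.36 × 0.01 = $16.98
Social Security tax: $1,698.36 × 0.05 = $84.92
Medicare tax: $1,698.36 × 0.02 = $33.97
Legal plan premium: $18.18
Total deductions = $25.48 + $16.98 + $84.92 + $33.97 + $18.18 = $179.53
Net pay = $1,698.36 − $179.53 = $1,518.83

$1,518.83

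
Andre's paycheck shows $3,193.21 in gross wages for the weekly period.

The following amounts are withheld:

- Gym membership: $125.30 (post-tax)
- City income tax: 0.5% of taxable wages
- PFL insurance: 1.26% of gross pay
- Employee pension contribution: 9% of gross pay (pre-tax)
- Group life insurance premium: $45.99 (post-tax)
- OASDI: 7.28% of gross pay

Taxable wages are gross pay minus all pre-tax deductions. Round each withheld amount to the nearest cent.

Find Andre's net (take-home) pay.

$2,447.30

Employee pension contribution: $3,193.21 × 0.09 = $287.39
Taxable wages = $3,193.21 − $287.39 = $2,905.82
City income tax: $2,905.82 × 0.005 = $14.53
OASDI: $3,193.21 × 0.0728 = $232.47
PFL insurance: $3,193.21 × 0.0126 = $40.23
Gym membership: $125.30
Group life insurance premium: $45.99
Total deductions = $287.39 + $14.53 + $232.47 + $40.23 + $125.30 + $45.99 = $745.91
Net pay = $3,193.21 − $745.91 = $2,447.30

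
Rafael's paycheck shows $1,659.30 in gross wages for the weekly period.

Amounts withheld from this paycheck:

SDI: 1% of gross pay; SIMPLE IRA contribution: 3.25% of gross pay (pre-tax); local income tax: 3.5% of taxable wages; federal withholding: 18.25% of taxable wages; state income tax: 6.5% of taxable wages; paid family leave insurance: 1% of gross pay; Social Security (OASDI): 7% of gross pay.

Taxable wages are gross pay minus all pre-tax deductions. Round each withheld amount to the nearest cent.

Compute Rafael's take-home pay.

$1,002.52

SIMPLE IRA contribution: $1,659.30 × 0.0325 = $53.93
Taxable wages = $1,659.30 − $53.93 = $1,605.37
State income tax: $1,605.37 × 0.065 = $104.35
Federal withholding: $1,605.37 × 0.1825 = $292.98
Local income tax: $1,605.37 × 0.035 = $56.19
SDI: $1,659.30 × 0.01 = $16.59
Social Security (OASDI): $1,659.30 × 0.07 = $116.15
Paid family leave insurance: $1,659.30 × 0.01 = $16.59
Total deductions = $53.93 + $104.35 + $292.98 + $56.19 + $16.59 + $116.15 + $16.59 = $656.78
Net pay = $1,659.30 − $656.78 = $1,002.52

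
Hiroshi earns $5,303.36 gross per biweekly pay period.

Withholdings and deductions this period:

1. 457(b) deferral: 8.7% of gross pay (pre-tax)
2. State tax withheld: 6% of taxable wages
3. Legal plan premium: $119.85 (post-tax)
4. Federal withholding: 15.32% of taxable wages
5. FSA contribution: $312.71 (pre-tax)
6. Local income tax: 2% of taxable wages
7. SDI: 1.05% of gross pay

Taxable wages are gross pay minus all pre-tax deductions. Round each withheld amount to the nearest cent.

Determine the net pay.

$3,297.49

457(b) deferral: $5,303.36 × 0.087 = $461.39
FSA contribution: $312.71
Pre-tax total = $461.39 + $312.71 = $774.10
Taxable wages = $5,303.36 − $774.10 = $4,529.26
Federal withholding: $4,529.26 × 0.1532 = $693.88
Local income tax: $4,529.26 × 0.02 = $90.59
State tax withheld: $4,529.26 × 0.06 = $271.76
SDI: $5,303.36 × 0.0105 = $55.69
Legal plan premium: $119.85
Total deductions = $461.39 + $312.71 + $693.88 + $90.59 + $271.76 + $55.69 + $119.85 = $2,005.87
Net pay = $5,303.36 − $2,005.87 = $3,297.49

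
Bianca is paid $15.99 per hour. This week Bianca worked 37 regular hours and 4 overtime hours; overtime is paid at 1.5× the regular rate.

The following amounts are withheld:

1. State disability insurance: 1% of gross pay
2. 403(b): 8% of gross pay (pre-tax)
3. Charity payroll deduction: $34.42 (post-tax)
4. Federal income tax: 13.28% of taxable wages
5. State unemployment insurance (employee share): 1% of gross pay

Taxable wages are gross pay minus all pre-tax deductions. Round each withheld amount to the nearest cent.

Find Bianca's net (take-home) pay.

Regular pay: 37 × $15.99 = $591.63
Overtime pay: 4 × $15.99 × 1.5 = $95.94
Gross pay = $591.63 + $95.94 = $687.57
403(b): $687.57 × 0.08 = $55.01
Taxable wages = $687.57 − $55.01 = $632.56
Federal income tax: $632.56 × 0.1328 = $84.00
State unemployment insurance (employee share): $687.57 × 0.01 = $6.88
State disability insurance: $687.57 × 0.01 = $6.88
Charity payroll deduction: $34.42
Total deductions = $55.01 + $84.00 + $6.88 + $6.88 + $34.42 = $187.19
Net pay = $687.57 − $187.19 = $500.38

$500.38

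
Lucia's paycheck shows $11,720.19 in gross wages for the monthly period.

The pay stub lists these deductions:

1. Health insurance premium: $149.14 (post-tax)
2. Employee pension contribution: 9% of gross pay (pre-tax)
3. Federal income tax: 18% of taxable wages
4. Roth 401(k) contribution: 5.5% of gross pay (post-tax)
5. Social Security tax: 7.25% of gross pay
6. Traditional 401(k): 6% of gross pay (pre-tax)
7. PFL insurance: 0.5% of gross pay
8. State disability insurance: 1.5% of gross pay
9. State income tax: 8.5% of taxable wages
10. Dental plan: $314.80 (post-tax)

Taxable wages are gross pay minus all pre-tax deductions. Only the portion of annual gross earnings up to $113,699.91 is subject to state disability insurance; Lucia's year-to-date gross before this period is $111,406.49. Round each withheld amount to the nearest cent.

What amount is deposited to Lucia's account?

Employee pension contribution: $11,720.19 × 0.09 = $1,054.82
Traditional 401(k): $11,720.19 × 0.06 = $703.21
Pre-tax total = $1,054.82 + $703.21 = $1,758.03
Taxable wages = $11,720.19 − $1,758.03 = $9,962.16
State income tax: $9,962.16 × 0.085 = $846.78
Federal income tax: $9,962.16 × 0.18 = $1,793.19
PFL insurance: $11,720.19 × 0.005 = $58.60
State disability insurance: only $113,699.91 − $111,406.49 = $2,293.42 of this check is subject → $2,293.42 × 0.015 = $34.40
Social Security tax: $11,720.19 × 0.0725 = $849.71
Health insurance premium: $149.14
Dental plan: $314.80
Roth 401(k) contribution: $11,720.19 × 0.055 = $644.61
Total deductions = $1,054.82 + $703.21 + $846.78 + $1,793.19 + $58.60 + $34.40 + $849.71 + $149.14 + $314.80 + $644.61 = $6,449.26
Net pay = $11,720.19 − $6,449.26 = $5,270.93

$5,270.93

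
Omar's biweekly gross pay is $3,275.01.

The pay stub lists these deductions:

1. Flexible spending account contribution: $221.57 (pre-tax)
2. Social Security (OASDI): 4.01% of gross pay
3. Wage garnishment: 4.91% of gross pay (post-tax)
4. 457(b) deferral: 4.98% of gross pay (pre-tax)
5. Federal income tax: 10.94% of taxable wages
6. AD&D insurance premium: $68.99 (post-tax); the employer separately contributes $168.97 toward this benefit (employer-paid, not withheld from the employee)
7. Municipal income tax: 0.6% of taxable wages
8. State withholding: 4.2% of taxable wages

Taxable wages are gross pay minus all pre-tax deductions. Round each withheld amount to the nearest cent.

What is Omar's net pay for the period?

457(b) deferral: $3,275.01 × 0.0498 = $163.10
Flexible spending account contribution: $221.57
Pre-tax total = $163.10 + $221.57 = $384.67
Taxable wages = $3,275.01 − $384.67 = $2,890.34
Municipal income tax: $2,890.34 × 0.006 = $17.34
Federal income tax: $2,890.34 × 0.1094 = $316.20
State withholding: $2,890.34 × 0.042 = $121.39
Social Security (OASDI): $3,275.01 × 0.0401 = $131.33
Wage garnishment: $3,275.01 × 0.0491 = $160.80
AD&D insurance premium: $68.99
(Employer's $168.97 toward AD&D insurance premium is not withheld from the employee.)
Total deductions = $163.10 + $221.57 + $17.34 + $316.20 + $121.39 + $131.33 + $160.80 + $68.99 = $1,200.72
Net pay = $3,275.01 − $1,200.72 = $2,074.29

$2,074.29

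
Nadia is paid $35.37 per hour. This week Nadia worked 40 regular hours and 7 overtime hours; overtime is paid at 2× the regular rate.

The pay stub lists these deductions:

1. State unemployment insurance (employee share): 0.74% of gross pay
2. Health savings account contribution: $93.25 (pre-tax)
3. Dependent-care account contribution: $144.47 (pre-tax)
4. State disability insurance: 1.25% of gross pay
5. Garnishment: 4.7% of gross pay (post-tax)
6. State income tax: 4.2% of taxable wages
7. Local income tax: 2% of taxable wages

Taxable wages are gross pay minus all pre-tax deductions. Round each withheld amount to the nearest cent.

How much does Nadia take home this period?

Regular pay: 40 × $35.37 = $1,414.80
Overtime pay: 7 × $35.37 × 2 = $495.18
Gross pay = $1,414.80 + $495.18 = $1,909.98
Health savings account contribution: $93.25
Dependent-care account contribution: $144.47
Pre-tax total = $93.25 + $144.47 = $237.72
Taxable wages = $1,909.98 − $237.72 = $1,672.26
Local income tax: $1,672.26 × 0.02 = $33.45
State income tax: $1,672.26 × 0.042 = $70.23
State disability insurance: $1,909.98 × 0.0125 = $23.87
State unemployment insurance (employee share): $1,909.98 × 0.0074 = $14.13
Garnishment: $1,909.98 × 0.047 = $89.77
Total deductions = $93.25 + $144.47 + $33.45 + $70.23 + $23.87 + $14.13 + $89.77 = $469.17
Net pay = $1,909.98 − $469.17 = $1,440.81

$1,440.81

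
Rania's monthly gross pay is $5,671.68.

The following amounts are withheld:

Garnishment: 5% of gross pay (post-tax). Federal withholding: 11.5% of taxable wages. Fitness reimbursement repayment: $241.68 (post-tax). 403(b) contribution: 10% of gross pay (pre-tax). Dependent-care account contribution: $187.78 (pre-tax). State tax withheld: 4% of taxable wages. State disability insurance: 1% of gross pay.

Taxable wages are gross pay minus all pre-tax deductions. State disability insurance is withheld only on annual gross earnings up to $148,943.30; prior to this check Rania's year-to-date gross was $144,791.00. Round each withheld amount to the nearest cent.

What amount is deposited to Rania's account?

403(b) contribution: $5,671.68 × 0.1 = $567.17
Dependent-care account contribution: $187.78
Pre-tax total = $567.17 + $187.78 = $754.95
Taxable wages = $5,671.68 − $754.95 = $4,916.73
Federal withholding: $4,916.73 × 0.115 = $565.42
State tax withheld: $4,916.73 × 0.04 = $196.67
State disability insurance: only $148,943.30 − $144,791.00 = $4,152.30 of this check is subject → $4,152.30 × 0.01 = $41.52
Garnishment: $5,671.68 × 0.05 = $283.58
Fitness reimbursement repayment: $241.68
Total deductions = $567.17 + $187.78 + $565.42 + $196.67 + $41.52 + $283.58 + $241.68 = $2,083.82
Net pay = $5,671.68 − $2,083.82 = $3,587.86

$3,587.86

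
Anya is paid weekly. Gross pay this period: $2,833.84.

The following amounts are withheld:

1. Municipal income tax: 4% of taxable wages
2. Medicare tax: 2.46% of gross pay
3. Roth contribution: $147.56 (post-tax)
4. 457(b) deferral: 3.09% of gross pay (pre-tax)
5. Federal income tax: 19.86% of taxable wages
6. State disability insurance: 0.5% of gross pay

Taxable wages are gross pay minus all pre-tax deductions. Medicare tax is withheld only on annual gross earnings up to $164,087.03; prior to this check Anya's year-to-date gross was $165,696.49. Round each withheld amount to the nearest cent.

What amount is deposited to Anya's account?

457(b) deferral: $2,833.84 × 0.0309 = $87.57
Taxable wages = $2,833.84 − $87.57 = $2,746.27
Municipal income tax: $2,746.27 × 0.04 = $109.85
Federal income tax: $2,746.27 × 0.1986 = $545.41
State disability insurance: $2,833.84 × 0.005 = $14.17
Medicare tax: annual cap $164,087.03 already reached (YTD $165,696.49), so $0.00
Roth contribution: $147.56
Total deductions = $87.57 + $109.85 + $545.41 + $14.17 + $0.00 + $147.56 = $904.56
Net pay = $2,833.84 − $904.56 = $1,929.28

$1,929.28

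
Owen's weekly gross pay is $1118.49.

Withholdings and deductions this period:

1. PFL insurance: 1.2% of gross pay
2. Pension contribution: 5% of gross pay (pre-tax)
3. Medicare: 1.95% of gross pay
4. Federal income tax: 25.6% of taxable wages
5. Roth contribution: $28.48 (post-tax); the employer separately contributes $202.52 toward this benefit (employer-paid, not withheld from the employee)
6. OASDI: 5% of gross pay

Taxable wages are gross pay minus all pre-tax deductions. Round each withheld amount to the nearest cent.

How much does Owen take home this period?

$670.92

Pension contribution: $1118.49 × 0.05 = $55.92
Taxable wages = $1118.49 − $55.92 = $1062.57
Federal income tax: $1062.57 × 0.256 = $272.02
Medicare: $1118.49 × 0.0195 = $21.81
PFL insurance: $1118.49 × 0.012 = $13.42
OASDI: $1118.49 × 0.05 = $55.92
Roth contribution: $28.48
(Employer's $202.52 toward Roth contribution is not withheld from the employee.)
Total deductions = $55.92 + $272.02 + $21.81 + $13.42 + $55.92 + $28.48 = $447.57
Net pay = $1118.49 − $447.57 = $670.92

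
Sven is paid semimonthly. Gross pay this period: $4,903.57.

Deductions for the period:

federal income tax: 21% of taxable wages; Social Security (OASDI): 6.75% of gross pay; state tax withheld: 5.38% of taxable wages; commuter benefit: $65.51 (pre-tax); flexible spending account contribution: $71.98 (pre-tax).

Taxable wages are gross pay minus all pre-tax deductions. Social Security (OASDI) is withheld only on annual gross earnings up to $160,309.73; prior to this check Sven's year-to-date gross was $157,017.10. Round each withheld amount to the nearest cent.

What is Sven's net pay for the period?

Commuter benefit: $65.51
Flexible spending account contribution: $71.98
Pre-tax total = $65.51 + $71.98 = $137.49
Taxable wages = $4,903.57 − $137.49 = $4,766.08
Federal income tax: $4,766.08 × 0.21 = $1,000.88
State tax withheld: $4,766.08 × 0.0538 = $256.42
Social Security (OASDI): only $160,309.73 − $157,017.10 = $3,292.63 of this check is subject → $3,292.63 × 0.0675 = $222.25
Total deductions = $65.51 + $71.98 + $1,000.88 + $256.42 + $222.25 = $1,617.04
Net pay = $4,903.57 − $1,617.04 = $3,286.53

$3,286.53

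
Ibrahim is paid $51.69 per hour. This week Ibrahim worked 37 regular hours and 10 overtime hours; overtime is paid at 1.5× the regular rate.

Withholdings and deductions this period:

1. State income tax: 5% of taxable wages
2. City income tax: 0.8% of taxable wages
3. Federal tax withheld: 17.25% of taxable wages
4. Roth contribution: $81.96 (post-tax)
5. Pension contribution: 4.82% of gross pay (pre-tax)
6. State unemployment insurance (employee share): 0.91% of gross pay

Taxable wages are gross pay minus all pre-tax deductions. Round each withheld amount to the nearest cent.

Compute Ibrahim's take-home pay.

$1,862.20

Regular pay: 37 × $51.69 = $1,912.53
Overtime pay: 10 × $51.69 × 1.5 = $775.35
Gross pay = $1,912.53 + $775.35 = $2,687.88
Pension contribution: $2,687.88 × 0.0482 = $129.56
Taxable wages = $2,687.88 − $129.56 = $2,558.32
State income tax: $2,558.32 × 0.05 = $127.92
City income tax: $2,558.32 × 0.008 = $20.47
Federal tax withheld: $2,558.32 × 0.1725 = $441.31
State unemployment insurance (employee share): $2,687.88 × 0.0091 = $24.46
Roth contribution: $81.96
Total deductions = $129.56 + $127.92 + $20.47 + $441.31 + $24.46 + $81.96 = $825.68
Net pay = $2,687.88 − $825.68 = $1,862.20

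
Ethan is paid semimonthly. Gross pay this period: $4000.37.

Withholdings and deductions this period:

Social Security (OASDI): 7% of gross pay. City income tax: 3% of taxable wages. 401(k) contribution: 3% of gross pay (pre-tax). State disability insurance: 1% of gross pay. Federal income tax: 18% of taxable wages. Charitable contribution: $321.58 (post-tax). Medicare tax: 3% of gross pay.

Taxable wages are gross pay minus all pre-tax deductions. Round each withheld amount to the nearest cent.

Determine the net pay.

401(k) contribution: $4000.37 × 0.03 = $120.01
Taxable wages = $4000.37 − $120.01 = $3880.36
City income tax: $3880.36 × 0.03 = $116.41
Federal income tax: $3880.36 × 0.18 = $698.46
Social Security (OASDI): $4000.37 × 0.07 = $280.03
State disability insurance: $4000.37 × 0.01 = $40.00
Medicare tax: $4000.37 × 0.03 = $120.01
Charitable contribution: $321.58
Total deductions = $120.01 + $116.41 + $698.46 + $280.03 + $40.00 + $120.01 + $321.58 = $1696.50
Net pay = $4000.37 − $1696.50 = $2303.87

$2303.87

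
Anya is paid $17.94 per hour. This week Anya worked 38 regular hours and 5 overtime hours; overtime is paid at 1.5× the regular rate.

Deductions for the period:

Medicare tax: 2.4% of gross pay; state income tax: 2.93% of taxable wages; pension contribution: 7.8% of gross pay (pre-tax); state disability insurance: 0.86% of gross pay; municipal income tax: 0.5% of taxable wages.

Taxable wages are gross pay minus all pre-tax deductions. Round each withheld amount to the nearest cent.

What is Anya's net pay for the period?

$700.18

Regular pay: 38 × $17.94 = $681.72
Overtime pay: 5 × $17.94 × 1.5 = $134.55
Gross pay = $681.72 + $134.55 = $816.27
Pension contribution: $816.27 × 0.078 = $63.67
Taxable wages = $816.27 − $63.67 = $752.60
State income tax: $752.60 × 0.0293 = $22.05
Municipal income tax: $752.60 × 0.005 = $3.76
State disability insurance: $816.27 × 0.0086 = $7.02
Medicare tax: $816.27 × 0.024 = $19.59
Total deductions = $63.67 + $22.05 + $3.76 + $7.02 + $19.59 = $116.09
Net pay = $816.27 − $116.09 = $700.18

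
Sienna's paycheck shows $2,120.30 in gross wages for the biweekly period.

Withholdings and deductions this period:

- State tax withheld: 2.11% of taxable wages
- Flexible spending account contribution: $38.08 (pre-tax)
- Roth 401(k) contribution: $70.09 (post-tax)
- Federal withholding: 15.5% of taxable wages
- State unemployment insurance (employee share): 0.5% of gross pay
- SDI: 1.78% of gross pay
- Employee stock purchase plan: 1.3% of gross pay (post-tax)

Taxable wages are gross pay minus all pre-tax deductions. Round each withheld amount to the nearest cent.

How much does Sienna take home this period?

$1,569.56

Flexible spending account contribution: $38.08
Taxable wages = $2,120.30 − $38.08 = $2,082.22
Federal withholding: $2,082.22 × 0.155 = $322.74
State tax withheld: $2,082.22 × 0.0211 = $43.93
SDI: $2,120.30 × 0.0178 = $37.74
State unemployment insurance (employee share): $2,120.30 × 0.005 = $10.60
Roth 401(k) contribution: $70.09
Employee stock purchase plan: $2,120.30 × 0.013 = $27.56
Total deductions = $38.08 + $322.74 + $43.93 + $37.74 + $10.60 + $70.09 + $27.56 = $550.74
Net pay = $2,120.30 − $550.74 = $1,569.56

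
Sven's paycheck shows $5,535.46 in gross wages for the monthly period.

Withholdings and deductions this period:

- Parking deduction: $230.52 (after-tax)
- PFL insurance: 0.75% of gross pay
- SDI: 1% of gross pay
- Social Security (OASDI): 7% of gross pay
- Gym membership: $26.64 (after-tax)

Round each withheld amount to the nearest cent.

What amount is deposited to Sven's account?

$4,793.95

PFL insurance: $5,535.46 × 0.0075 = $41.52
Social Security (OASDI): $5,535.46 × 0.07 = $387.48
SDI: $5,535.46 × 0.01 = $55.35
Parking deduction: $230.52
Gym membership: $26.64
Total deductions = $41.52 + $387.48 + $55.35 + $230.52 + $26.64 = $741.51
Net pay = $5,535.46 − $741.51 = $4,793.95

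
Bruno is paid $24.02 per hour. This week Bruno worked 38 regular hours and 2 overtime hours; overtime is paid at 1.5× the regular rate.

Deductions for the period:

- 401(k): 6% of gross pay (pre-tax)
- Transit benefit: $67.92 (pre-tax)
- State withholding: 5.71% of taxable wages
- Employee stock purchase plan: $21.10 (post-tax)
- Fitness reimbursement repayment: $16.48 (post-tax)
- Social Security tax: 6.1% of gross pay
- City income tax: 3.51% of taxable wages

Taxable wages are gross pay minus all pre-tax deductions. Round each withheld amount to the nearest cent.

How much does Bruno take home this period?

$681.07

Regular pay: 38 × $24.02 = $912.76
Overtime pay: 2 × $24.02 × 1.5 = $72.06
Gross pay = $912.76 + $72.06 = $984.82
401(k): $984.82 × 0.06 = $59.09
Transit benefit: $67.92
Pre-tax total = $59.09 + $67.92 = $127.01
Taxable wages = $984.82 − $127.01 = $857.81
City income tax: $857.81 × 0.0351 = $30.11
State withholding: $857.81 × 0.0571 = $48.98
Social Security tax: $984.82 × 0.061 = $60.07
Fitness reimbursement repayment: $16.48
Employee stock purchase plan: $21.10
Total deductions = $59.09 + $67.92 + $30.11 + $48.98 + $60.07 + $16.48 + $21.10 = $303.75
Net pay = $984.82 − $303.75 = $681.07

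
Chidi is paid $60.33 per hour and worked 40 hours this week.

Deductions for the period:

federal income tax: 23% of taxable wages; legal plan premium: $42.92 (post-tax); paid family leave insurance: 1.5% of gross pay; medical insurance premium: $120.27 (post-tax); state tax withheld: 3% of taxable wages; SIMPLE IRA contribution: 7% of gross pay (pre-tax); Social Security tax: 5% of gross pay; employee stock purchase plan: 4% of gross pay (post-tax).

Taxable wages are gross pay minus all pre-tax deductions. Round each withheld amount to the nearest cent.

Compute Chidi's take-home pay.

$1,244.19

Gross pay: 40 × $60.33 = $2,413.20
SIMPLE IRA contribution: $2,413.20 × 0.07 = $168.92
Taxable wages = $2,413.20 − $168.92 = $2,244.28
Federal income tax: $2,244.28 × 0.23 = $516.18
State tax withheld: $2,244.28 × 0.03 = $67.33
Social Security tax: $2,413.20 × 0.05 = $120.66
Paid family leave insurance: $2,413.20 × 0.015 = $36.20
Legal plan premium: $42.92
Medical insurance premium: $120.27
Employee stock purchase plan: $2,413.20 × 0.04 = $96.53
Total deductions = $168.92 + $516.18 + $67.33 + $120.66 + $36.20 + $42.92 + $120.27 + $96.53 = $1,169.01
Net pay = $2,413.20 − $1,169.01 = $1,244.19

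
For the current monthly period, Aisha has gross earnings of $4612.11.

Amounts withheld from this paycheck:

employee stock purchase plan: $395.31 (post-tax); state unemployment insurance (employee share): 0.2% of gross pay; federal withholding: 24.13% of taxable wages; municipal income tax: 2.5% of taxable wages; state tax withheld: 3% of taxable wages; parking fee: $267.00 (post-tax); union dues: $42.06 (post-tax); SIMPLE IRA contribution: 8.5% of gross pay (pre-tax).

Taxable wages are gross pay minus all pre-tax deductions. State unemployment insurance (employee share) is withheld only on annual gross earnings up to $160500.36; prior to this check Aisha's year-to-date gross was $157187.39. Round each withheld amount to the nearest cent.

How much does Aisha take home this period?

$2258.67

SIMPLE IRA contribution: $4612.11 × 0.085 = $392.03
Taxable wages = $4612.11 − $392.03 = $4220.08
State tax withheld: $4220.08 × 0.03 = $126.60
Federal withholding: $4220.08 × 0.2413 = $1018.31
Municipal income tax: $4220.08 × 0.025 = $105.50
State unemployment insurance (employee share): only $160500.36 − $157187.39 = $3312.97 of this check is subject → $3312.97 × 0.002 = $6.63
Union dues: $42.06
Parking fee: $267.00
Employee stock purchase plan: $395.31
Total deductions = $392.03 + $126.60 + $1018.31 + $105.50 + $6.63 + $42.06 + $267.00 + $395.31 = $2353.44
Net pay = $4612.11 − $2353.44 = $2258.67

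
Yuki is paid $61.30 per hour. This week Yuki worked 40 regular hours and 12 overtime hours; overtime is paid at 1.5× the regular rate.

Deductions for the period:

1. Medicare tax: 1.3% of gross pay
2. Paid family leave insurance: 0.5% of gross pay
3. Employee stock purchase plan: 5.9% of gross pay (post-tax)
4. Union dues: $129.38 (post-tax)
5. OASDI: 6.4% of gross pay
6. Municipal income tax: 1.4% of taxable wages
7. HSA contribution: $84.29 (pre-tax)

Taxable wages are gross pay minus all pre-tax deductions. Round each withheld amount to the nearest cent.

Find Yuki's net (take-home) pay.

$2,791.81

Regular pay: 40 × $61.30 = $2,452.00
Overtime pay: 12 × $61.30 × 1.5 = $1,103.40
Gross pay = $2,452.00 + $1,103.40 = $3,555.40
HSA contribution: $84.29
Taxable wages = $3,555.40 − $84.29 = $3,471.11
Municipal income tax: $3,471.11 × 0.014 = $48.60
Paid family leave insurance: $3,555.40 × 0.005 = $17.78
Medicare tax: $3,555.40 × 0.013 = $46.22
OASDI: $3,555.40 × 0.064 = $227.55
Union dues: $129.38
Employee stock purchase plan: $3,555.40 × 0.059 = $209.77
Total deductions = $84.29 + $48.60 + $17.78 + $46.22 + $227.55 + $129.38 + $209.77 = $763.59
Net pay = $3,555.40 − $763.59 = $2,791.81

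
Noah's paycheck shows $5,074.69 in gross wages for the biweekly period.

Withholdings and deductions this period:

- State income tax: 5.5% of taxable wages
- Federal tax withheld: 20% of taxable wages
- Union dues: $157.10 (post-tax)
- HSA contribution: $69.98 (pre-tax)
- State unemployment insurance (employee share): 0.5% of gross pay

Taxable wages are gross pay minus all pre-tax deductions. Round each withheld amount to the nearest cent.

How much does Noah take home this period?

$3,546.04

HSA contribution: $69.98
Taxable wages = $5,074.69 − $69.98 = $5,004.71
State income tax: $5,004.71 × 0.055 = $275.26
Federal tax withheld: $5,004.71 × 0.2 = $1,000.94
State unemployment insurance (employee share): $5,074.69 × 0.005 = $25.37
Union dues: $157.10
Total deductions = $69.98 + $275.26 + $1,000.94 + $25.37 + $157.10 = $1,528.65
Net pay = $5,074.69 − $1,528.65 = $3,546.04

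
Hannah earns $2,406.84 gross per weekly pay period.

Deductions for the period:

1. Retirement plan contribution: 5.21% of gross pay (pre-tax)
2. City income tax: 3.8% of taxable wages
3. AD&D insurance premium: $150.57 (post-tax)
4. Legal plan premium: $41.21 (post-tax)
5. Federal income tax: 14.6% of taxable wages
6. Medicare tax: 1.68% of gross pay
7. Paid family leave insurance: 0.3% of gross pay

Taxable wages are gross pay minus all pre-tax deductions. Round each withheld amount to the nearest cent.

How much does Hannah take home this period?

$1,622.23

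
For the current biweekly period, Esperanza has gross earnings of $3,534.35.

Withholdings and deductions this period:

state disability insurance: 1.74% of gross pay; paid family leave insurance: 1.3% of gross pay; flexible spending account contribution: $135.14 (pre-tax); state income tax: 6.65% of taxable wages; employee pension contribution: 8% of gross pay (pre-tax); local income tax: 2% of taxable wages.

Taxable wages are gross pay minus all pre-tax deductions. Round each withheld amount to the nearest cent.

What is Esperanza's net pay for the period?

$2,739.44

Flexible spending account contribution: $135.14
Employee pension contribution: $3,534.35 × 0.08 = $282.75
Pre-tax total = $135.14 + $282.75 = $417.89
Taxable wages = $3,534.35 − $417.89 = $3,116.46
State income tax: $3,116.46 × 0.0665 = $207.24
Local income tax: $3,116.46 × 0.02 = $62.33
State disability insurance: $3,534.35 × 0.0174 = $61.50
Paid family leave insurance: $3,534.35 × 0.013 = $45.95
Total deductions = $135.14 + $282.75 + $207.24 + $62.33 + $61.50 + $45.95 = $794.91
Net pay = $3,534.35 − $794.91 = $2,739.44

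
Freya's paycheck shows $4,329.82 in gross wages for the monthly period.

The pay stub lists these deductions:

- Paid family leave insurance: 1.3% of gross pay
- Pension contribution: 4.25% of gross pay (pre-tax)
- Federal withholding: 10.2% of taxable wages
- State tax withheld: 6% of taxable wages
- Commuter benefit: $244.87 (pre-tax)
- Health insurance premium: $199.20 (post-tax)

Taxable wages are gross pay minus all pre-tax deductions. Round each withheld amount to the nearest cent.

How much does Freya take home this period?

Commuter benefit: $244.87
Pension contribution: $4,329.82 × 0.0425 = $184.02
Pre-tax total = $244.87 + $184.02 = $428.89
Taxable wages = $4,329.82 − $428.89 = $3,900.93
State tax withheld: $3,900.93 × 0.06 = $234.06
Federal withholding: $3,900.93 × 0.102 = $397.89
Paid family leave insurance: $4,329.82 × 0.013 = $56.29
Health insurance premium: $199.20
Total deductions = $244.87 + $184.02 + $234.06 + $397.89 + $56.29 + $199.20 = $1,316.33
Net pay = $4,329.82 − $1,316.33 = $3,013.49

$3,013.49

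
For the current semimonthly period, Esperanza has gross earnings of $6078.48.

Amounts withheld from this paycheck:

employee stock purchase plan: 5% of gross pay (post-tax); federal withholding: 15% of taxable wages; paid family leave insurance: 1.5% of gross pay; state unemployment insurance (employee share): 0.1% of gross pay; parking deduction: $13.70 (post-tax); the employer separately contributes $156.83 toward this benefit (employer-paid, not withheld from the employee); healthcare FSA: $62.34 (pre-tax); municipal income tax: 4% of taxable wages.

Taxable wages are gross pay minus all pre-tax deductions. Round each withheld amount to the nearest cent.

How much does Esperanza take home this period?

$4458.19

Healthcare FSA: $62.34
Taxable wages = $6078.48 − $62.34 = $6016.14
Municipal income tax: $6016.14 × 0.04 = $240.65
Federal withholding: $6016.14 × 0.15 = $902.42
State unemployment insurance (employee share): $6078.48 × 0.001 = $6.08
Paid family leave insurance: $6078.48 × 0.015 = $91.18
Employee stock purchase plan: $6078.48 × 0.05 = $303.92
Parking deduction: $13.70
(Employer's $156.83 toward parking deduction is not withheld from the employee.)
Total deductions = $62.34 + $240.65 + $902.42 + $6.08 + $91.18 + $303.92 + $13.70 = $1620.29
Net pay = $6078.48 − $1620.29 = $4458.19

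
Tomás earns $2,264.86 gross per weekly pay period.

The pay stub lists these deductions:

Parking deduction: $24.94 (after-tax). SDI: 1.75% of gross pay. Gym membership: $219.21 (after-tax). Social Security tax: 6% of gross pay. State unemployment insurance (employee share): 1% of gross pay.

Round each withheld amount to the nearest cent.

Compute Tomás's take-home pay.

$1,822.53

State unemployment insurance (employee share): $2,264.86 × 0.01 = $22.65
SDI: $2,264.86 × 0.0175 = $39.64
Social Security tax: $2,264.86 × 0.06 = $135.89
Gym membership: $219.21
Parking deduction: $24.94
Total deductions = $22.65 + $39.64 + $135.89 + $219.21 + $24.94 = $442.33
Net pay = $2,264.86 − $442.33 = $1,822.53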